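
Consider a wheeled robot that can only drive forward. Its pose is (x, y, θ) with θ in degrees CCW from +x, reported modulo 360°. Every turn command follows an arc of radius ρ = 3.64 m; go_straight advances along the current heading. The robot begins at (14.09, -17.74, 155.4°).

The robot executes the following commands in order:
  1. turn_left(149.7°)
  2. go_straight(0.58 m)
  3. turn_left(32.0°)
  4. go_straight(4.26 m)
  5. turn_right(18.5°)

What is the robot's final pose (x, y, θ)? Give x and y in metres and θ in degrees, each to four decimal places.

(16.4068, -27.1576, 318.6000°)

set_pose: (x, y, θ) = (14.0900, -17.7400, 155.4000°), ρ = 3.64
turn_left(149.7°): centre at ρ to the left, rotate +149.7° → (9.5967, -23.1426, 305.1000°)
go_straight(0.58): x += 0.58·cos θ, y += 0.58·sin θ → (9.9302, -23.6172, 305.1000°)
turn_left(32.0°): centre at ρ to the left, rotate +32.0° → (11.4918, -24.8773, 337.1000°)
go_straight(4.26): x += 4.26·cos θ, y += 4.26·sin θ → (15.4161, -26.5349, 337.1000°)
turn_right(18.5°): centre at ρ to the right, rotate −18.5° → (16.4068, -27.1576, 318.6000°)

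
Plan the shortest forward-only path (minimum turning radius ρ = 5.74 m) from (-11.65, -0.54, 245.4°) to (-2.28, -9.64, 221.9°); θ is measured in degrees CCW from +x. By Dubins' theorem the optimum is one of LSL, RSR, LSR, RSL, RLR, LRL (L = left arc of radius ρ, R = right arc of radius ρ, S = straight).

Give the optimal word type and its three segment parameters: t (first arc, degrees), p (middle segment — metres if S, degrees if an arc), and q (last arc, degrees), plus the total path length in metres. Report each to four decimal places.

LSL: t = 60.6164°, p = 13.5784 m, q = 275.8836°, L = 47.2896 m

Let ψ = atan2(Δy, Δx) = atan2(-9.10, 9.37) = -44.1625° be the start→goal bearing.
Normalize: d = |goal − start| / ρ = 13.061658/5.74 = 2.275550, α = (θ_start − ψ) mod 360° = 289.5625° = 5.053819 rad, β = (θ_goal − ψ) mod 360° = 266.0625° = 4.643667 rad.
Common terms: sin α = -0.942277, cos α = 0.334835, sin β = -0.997640, cos β = -0.068668, cos(α−β) = 0.917060, d² = 5.178128. Work in radians in the unit-radius frame; every candidate has L = ρ·(t + p + q).
LSL: p² = 2 + d² − 2cos(α−β) + 2d(sin α − sin β) = 5.595969; p = √p² = 2.365580; φ = atan2(cos β − cos α, d + sin α − sin β) = -0.171411 rad; t = (φ − α) mod 2π = 1.057956 rad, q = (β − φ) mod 2π = 4.815077 rad → L = 5.74·(1.057956 + 2.365580 + 4.815077) = 5.74·8.238613 = 47.289639 m
RSR: p² = 2 + d² − 2cos(α−β) + 2d(sin β − sin α) = 5.092047; p = √p² = 2.256556; φ = atan2(cos α − cos β, d − sin α + sin β) = 0.179781 rad; t = (α − φ) mod 2π = 4.874038 rad, q = (φ − β) mod 2π = 1.819299 rad → L = 5.74·(4.874038 + 2.256556 + 1.819299) = 5.74·8.949894 = 51.372392 m
LSR: p² = d² − 2 + 2cos(α−β) + 2d(sin α + sin β) = -3.816505 < 0 → infeasible
RSL: p² = d² − 2 + 2cos(α−β) − 2d(sin α + sin β) = 13.841002; p = √p² = 3.720350; φ = atan2(cos α + cos β, d − sin α − sin β) − atan2(2, p) = -0.430204 rad; t = (α − φ) mod 2π = 5.484023 rad, q = (β − φ) mod 2π = 5.073871 rad → L = 5.74·(5.484023 + 3.720350 + 5.073871) = 5.74·14.278243 = 81.957116 m
RLR: c = (6 − d² + 2cos(α−β) + 2d(sin α − sin β))/8 = 0.363494; p = 2π − arccos c = 5.084405 rad; φ = atan2(cos α − cos β, d − sin α + sin β) = 0.179781 rad; t = (α − φ + p/2) mod 2π = 1.133055 rad, q = (α − β − t + p) mod 2π = 4.361502 rad → L = 5.74·(1.133055 + 5.084405 + 4.361502) = 5.74·10.578962 = 60.723242 m
LRL: c = (6 − d² + 2cos(α−β) − 2d(sin α − sin β))/8 = 0.300504; p = 2π − arccos c = 5.017610 rad; φ = atan2(cos β − cos α, d + sin α − sin β) = -0.171411 rad; t = (φ − α + p/2) mod 2π = 3.566761 rad, q = (β − α − t + p) mod 2π = 1.040697 rad → L = 5.74·(3.566761 + 5.017610 + 1.040697) = 5.74·9.625067 = 55.247886 m
Shortest: LSL with L = 47.289639 m ≈ 47.2896 m
Convert LSL to answer units (arcs ×180/π): t = 1.057956·180/π = 60.6164°, p = ρ·p = 5.74·2.365580 = 13.5784 m, q = 4.815077·180/π = 275.8836°, L = 47.2896 m.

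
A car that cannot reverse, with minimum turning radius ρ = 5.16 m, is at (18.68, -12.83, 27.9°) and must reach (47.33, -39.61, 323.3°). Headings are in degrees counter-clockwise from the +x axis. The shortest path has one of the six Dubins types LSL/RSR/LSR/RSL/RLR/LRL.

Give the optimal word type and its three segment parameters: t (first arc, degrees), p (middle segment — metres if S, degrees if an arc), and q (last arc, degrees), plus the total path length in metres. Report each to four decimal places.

RSL: t = 76.9972°, p = 32.8648 m, q = 12.3972°, L = 40.9156 m

Let ψ = atan2(Δy, Δx) = atan2(-26.78, 28.65) = -43.0678° be the start→goal bearing.
Normalize: d = |goal − start| / ρ = 39.217227/5.16 = 7.600238, α = (θ_start − ψ) mod 360° = 70.9678° = 1.238622 rad, β = (θ_goal − ψ) mod 360° = 6.3678° = 0.111139 rad.
Common terms: sin α = 0.945335, cos α = 0.326100, sin β = 0.110910, cos β = 0.993830, cos(α−β) = 0.428935, d² = 57.763615. Work in radians in the unit-radius frame; every candidate has L = ρ·(t + p + q).
LSL: p² = 2 + d² − 2cos(α−β) + 2d(sin α − sin β) = 71.589404; p = √p² = 8.461052; φ = atan2(cos β − cos α, d + sin α − sin β) = 0.079000 rad; t = (φ − α) mod 2π = 5.123564 rad, q = (β − φ) mod 2π = 0.032139 rad → L = 5.16·(5.123564 + 8.461052 + 0.032139) = 5.16·13.616755 = 70.262455 m
RSR: p² = 2 + d² − 2cos(α−β) + 2d(sin β − sin α) = 46.222085; p = √p² = 6.798683; φ = atan2(cos α − cos β, d − sin α + sin β) = -0.098373 rad; t = (α − φ) mod 2π = 1.336995 rad, q = (φ − β) mod 2π = 6.073673 rad → L = 5.16·(1.336995 + 6.798683 + 6.073673) = 5.16·14.209351 = 73.320249 m
LSR: p² = d² − 2 + 2cos(α−β) + 2d(sin α + sin β) = 72.676921; p = √p² = 8.525076; φ = atan2(−cos α − cos β, d + sin α + sin β) − atan2(−2, p) = 0.079121 rad; t = (φ − α) mod 2π = 5.123685 rad, q = (φ − β) mod 2π = 6.251168 rad → L = 5.16·(5.123685 + 8.525076 + 6.251168) = 5.16·19.899929 = 102.683634 m
RSL: p² = d² − 2 + 2cos(α−β) − 2d(sin α + sin β) = 40.566049; p = √p² = 6.369148; φ = atan2(cos α + cos β, d − sin α − sin β) − atan2(2, p) = -0.105233 rad; t = (α − φ) mod 2π = 1.343854 rad, q = (β − φ) mod 2π = 0.216372 rad → L = 5.16·(1.343854 + 6.369148 + 0.216372) = 5.16·7.929374 = 40.915570 m
RLR: c = (6 − d² + 2cos(α−β) + 2d(sin α − sin β))/8 = -4.777761, |c| > 1 → infeasible
LRL: c = (6 − d² + 2cos(α−β) − 2d(sin α − sin β))/8 = -7.948675, |c| > 1 → infeasible
Shortest: RSL with L = 40.915570 m ≈ 40.9156 m
Convert RSL to answer units (arcs ×180/π): t = 1.343854·180/π = 76.9972°, p = ρ·p = 5.16·6.369148 = 32.8648 m, q = 0.216372·180/π = 12.3972°, L = 40.9156 m.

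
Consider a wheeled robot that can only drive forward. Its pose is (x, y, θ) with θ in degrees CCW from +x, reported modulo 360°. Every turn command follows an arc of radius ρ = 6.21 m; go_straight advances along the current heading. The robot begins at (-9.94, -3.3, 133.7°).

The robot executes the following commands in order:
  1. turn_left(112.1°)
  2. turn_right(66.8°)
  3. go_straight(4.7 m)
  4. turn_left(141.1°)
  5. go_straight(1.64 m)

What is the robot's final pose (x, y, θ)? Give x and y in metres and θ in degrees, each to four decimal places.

(-33.3995, -20.6513, 320.1000°)

set_pose: (x, y, θ) = (-9.9400, -3.3000, 133.7000°), ρ = 6.21
turn_left(112.1°): centre at ρ to the left, rotate +112.1° → (-20.0939, -5.0448, 245.8000°)
turn_right(66.8°): centre at ρ to the right, rotate −66.8° → (-25.8665, -8.7082, 179.0000°)
go_straight(4.7): x += 4.7·cos θ, y += 4.7·sin θ → (-30.5658, -8.6262, 179.0000°)
turn_left(141.1°): centre at ρ to the left, rotate +141.1° → (-34.6576, -19.5993, 320.1000°)
go_straight(1.64): x += 1.64·cos θ, y += 1.64·sin θ → (-33.3995, -20.6513, 320.1000°)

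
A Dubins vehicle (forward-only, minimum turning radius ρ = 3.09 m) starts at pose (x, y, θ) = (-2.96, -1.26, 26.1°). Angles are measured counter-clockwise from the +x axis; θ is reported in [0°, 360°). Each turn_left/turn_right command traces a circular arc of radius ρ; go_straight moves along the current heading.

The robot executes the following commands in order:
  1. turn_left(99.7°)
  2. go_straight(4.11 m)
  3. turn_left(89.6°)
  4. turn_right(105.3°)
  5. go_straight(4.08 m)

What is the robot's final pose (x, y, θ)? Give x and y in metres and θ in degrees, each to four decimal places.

(-14.6075, 12.6555, 110.1000°)

set_pose: (x, y, θ) = (-2.9600, -1.2600, 26.1000°), ρ = 3.09
turn_left(99.7°): centre at ρ to the left, rotate +99.7° → (-1.8132, 3.3224, 125.8000°)
go_straight(4.11): x += 4.11·cos θ, y += 4.11·sin θ → (-4.2174, 6.6559, 125.8000°)
turn_left(89.6°): centre at ρ to the left, rotate +89.6° → (-8.5136, 7.3671, 215.4000°)
turn_right(105.3°): centre at ρ to the right, rotate −105.3° → (-13.2053, 8.8240, 110.1000°)
go_straight(4.08): x += 4.08·cos θ, y += 4.08·sin θ → (-14.6075, 12.6555, 110.1000°)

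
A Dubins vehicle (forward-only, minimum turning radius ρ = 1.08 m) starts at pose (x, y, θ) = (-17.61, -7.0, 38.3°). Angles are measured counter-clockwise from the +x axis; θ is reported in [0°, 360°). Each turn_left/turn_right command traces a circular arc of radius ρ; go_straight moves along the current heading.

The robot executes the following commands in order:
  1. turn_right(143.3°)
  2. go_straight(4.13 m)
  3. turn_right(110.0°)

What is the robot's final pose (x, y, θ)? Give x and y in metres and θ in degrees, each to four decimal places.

(-18.6290, -12.7215, 145.0000°)

set_pose: (x, y, θ) = (-17.6100, -7.0000, 38.3000°), ρ = 1.08
turn_right(143.3°): centre at ρ to the right, rotate −143.3° → (-15.8974, -8.1271, -105.0000° ≡ 255.0000°)
go_straight(4.13): x += 4.13·cos θ, y += 4.13·sin θ → (-16.9664, -12.1164, 255.0000°)
turn_right(110.0°): centre at ρ to the right, rotate −110.0° → (-18.6290, -12.7215, 145.0000°)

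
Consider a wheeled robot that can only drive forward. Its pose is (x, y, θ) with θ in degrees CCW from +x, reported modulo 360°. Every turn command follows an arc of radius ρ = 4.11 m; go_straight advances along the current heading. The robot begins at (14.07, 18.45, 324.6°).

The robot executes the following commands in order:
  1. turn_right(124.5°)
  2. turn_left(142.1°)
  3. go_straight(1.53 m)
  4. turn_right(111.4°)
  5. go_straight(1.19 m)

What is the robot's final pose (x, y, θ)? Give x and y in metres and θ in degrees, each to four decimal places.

set_pose: (x, y, θ) = (14.0700, 18.4500, 324.6000°), ρ = 4.11
turn_right(124.5°): centre at ρ to the right, rotate −124.5° → (13.1016, 11.2401, 200.1000°)
turn_left(142.1°): centre at ρ to the left, rotate +142.1° → (13.2576, 3.4672, 342.2000°)
go_straight(1.53): x += 1.53·cos θ, y += 1.53·sin θ → (14.7144, 2.9995, 342.2000°)
turn_right(111.4°): centre at ρ to the right, rotate −111.4° → (16.6430, -3.5114, 230.8000°)
go_straight(1.19): x += 1.19·cos θ, y += 1.19·sin θ → (15.8909, -4.4336, 230.8000°)

(15.8909, -4.4336, 230.8000°)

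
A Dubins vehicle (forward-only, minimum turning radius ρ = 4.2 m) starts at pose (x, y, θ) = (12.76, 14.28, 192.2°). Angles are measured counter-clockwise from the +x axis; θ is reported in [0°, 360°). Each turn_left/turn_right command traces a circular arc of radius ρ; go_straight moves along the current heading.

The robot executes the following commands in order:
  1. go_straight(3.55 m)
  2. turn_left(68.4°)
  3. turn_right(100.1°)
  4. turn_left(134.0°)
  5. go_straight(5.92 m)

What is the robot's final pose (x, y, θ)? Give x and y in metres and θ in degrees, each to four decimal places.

(-2.2803, -4.2503, 294.5000°)

set_pose: (x, y, θ) = (12.7600, 14.2800, 192.2000°), ρ = 4.2
go_straight(3.55): x += 3.55·cos θ, y += 3.55·sin θ → (9.2902, 13.5298, 192.2000°)
turn_left(68.4°): centre at ρ to the left, rotate +68.4° → (6.0341, 10.1106, 260.6000°)
turn_right(100.1°): centre at ρ to the right, rotate −100.1° → (0.4885, 6.8375, 160.5000°)
turn_left(134.0°): centre at ρ to the left, rotate +134.0° → (-4.7353, 1.1367, 294.5000°)
go_straight(5.92): x += 5.92·cos θ, y += 5.92·sin θ → (-2.2803, -4.2503, 294.5000°)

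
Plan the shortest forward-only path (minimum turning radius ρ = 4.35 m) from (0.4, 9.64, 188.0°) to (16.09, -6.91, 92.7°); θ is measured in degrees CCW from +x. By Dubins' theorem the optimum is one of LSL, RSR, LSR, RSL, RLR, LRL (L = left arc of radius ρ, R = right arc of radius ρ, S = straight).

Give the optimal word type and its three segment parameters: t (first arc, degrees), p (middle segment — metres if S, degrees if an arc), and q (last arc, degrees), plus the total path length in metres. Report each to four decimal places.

LSL: t = 122.7875°, p = 16.4399 m, q = 141.9125°, L = 36.5364 m

Let ψ = atan2(Δy, Δx) = atan2(-16.55, 15.69) = -46.5280° be the start→goal bearing.
Normalize: d = |goal − start| / ρ = 22.805232/4.35 = 5.242582, α = (θ_start − ψ) mod 360° = 234.5280° = 4.093286 rad, β = (θ_goal − ψ) mod 360° = 139.2280° = 2.429987 rad.
Common terms: sin α = -0.814399, cos α = -0.580305, sin β = 0.653051, cos β = -0.757314, cos(α−β) = -0.092371, d² = 27.484666. Work in radians in the unit-radius frame; every candidate has L = ρ·(t + p + q).
LSL: p² = 2 + d² − 2cos(α−β) + 2d(sin α − sin β) = 14.282956; p = √p² = 3.779280; φ = atan2(cos β − cos α, d + sin α − sin β) = -0.046854 rad; t = (φ − α) mod 2π = 2.143046 rad, q = (β − φ) mod 2π = 2.476841 rad → L = 4.35·(2.143046 + 3.779280 + 2.476841) = 4.35·8.399166 = 36.536373 m
RSR: p² = 2 + d² − 2cos(α−β) + 2d(sin β − sin α) = 45.055859; p = √p² = 6.712366; φ = atan2(cos α − cos β, d − sin α + sin β) = 0.026374 rad; t = (α − φ) mod 2π = 4.066912 rad, q = (φ − β) mod 2π = 3.879572 rad → L = 4.35·(4.066912 + 6.712366 + 3.879572) = 4.35·14.658850 = 63.765999 m
LSR: p² = d² − 2 + 2cos(α−β) + 2d(sin α + sin β) = 23.608159; p = √p² = 4.858823; φ = atan2(−cos α − cos β, d + sin α + sin β) − atan2(−2, p) = 0.647892 rad; t = (φ − α) mod 2π = 2.837792 rad, q = (φ − β) mod 2π = 4.501091 rad → L = 4.35·(2.837792 + 4.858823 + 4.501091) = 4.35·12.197705 = 53.060018 m
RSL: p² = d² − 2 + 2cos(α−β) − 2d(sin α + sin β) = 26.991692; p = √p² = 5.195353; φ = atan2(cos α + cos β, d − sin α − sin β) − atan2(2, p) = -0.610123 rad; t = (α − φ) mod 2π = 4.703409 rad, q = (β − φ) mod 2π = 3.040110 rad → L = 4.35·(4.703409 + 5.195353 + 3.040110) = 4.35·12.938872 = 56.284095 m
RLR: c = (6 − d² + 2cos(α−β) + 2d(sin α − sin β))/8 = -4.631982, |c| > 1 → infeasible
LRL: c = (6 − d² + 2cos(α−β) − 2d(sin α − sin β))/8 = -0.785369; p = 2π − arccos c = 3.809096 rad; φ = atan2(cos β − cos α, d + sin α − sin β) = -0.046854 rad; t = (φ − α + p/2) mod 2π = 4.047594 rad, q = (β − α − t + p) mod 2π = 4.381389 rad → L = 4.35·(4.047594 + 3.809096 + 4.381389) = 4.35·12.238079 = 53.235644 m
Shortest: LSL with L = 36.536373 m ≈ 36.5364 m
Convert LSL to answer units (arcs ×180/π): t = 2.143046·180/π = 122.7875°, p = ρ·p = 4.35·3.779280 = 16.4399 m, q = 2.476841·180/π = 141.9125°, L = 36.5364 m.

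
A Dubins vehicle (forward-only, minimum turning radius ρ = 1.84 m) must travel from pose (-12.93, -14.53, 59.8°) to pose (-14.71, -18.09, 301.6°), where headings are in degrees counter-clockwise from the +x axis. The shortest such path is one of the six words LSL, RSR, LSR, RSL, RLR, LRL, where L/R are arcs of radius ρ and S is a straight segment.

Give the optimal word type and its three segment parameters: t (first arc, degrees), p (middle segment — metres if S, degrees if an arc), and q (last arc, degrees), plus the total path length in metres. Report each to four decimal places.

Let ψ = atan2(Δy, Δx) = atan2(-3.56, -1.78) = -116.5651° be the start→goal bearing.
Normalize: d = |goal − start| / ρ = 3.980201/1.84 = 2.163153, α = (θ_start − ψ) mod 360° = 176.3651° = 3.078151 rad, β = (θ_goal − ψ) mod 360° = 58.1651° = 1.015172 rad.
Common terms: sin α = 0.063399, cos α = -0.997988, sin β = 0.849571, cos β = 0.527474, cos(α−β) = -0.472551, d² = 4.679230. Work in radians in the unit-radius frame; every candidate has L = ρ·(t + p + q).
LSL: p² = 2 + d² − 2cos(α−β) + 2d(sin α − sin β) = 4.223112; p = √p² = 2.055021; φ = atan2(cos β − cos α, d + sin α − sin β) = 0.836511 rad; t = (φ − α) mod 2π = 4.041545 rad, q = (β − φ) mod 2π = 0.178661 rad → L = 1.84·(4.041545 + 2.055021 + 0.178661) = 1.84·6.275227 = 11.546418 m
RSR: p² = 2 + d² − 2cos(α−β) + 2d(sin β − sin α) = 11.025551; p = √p² = 3.320474; φ = atan2(cos α − cos β, d − sin α + sin β) = -0.477332 rad; t = (α − φ) mod 2π = 3.555483 rad, q = (φ − β) mod 2π = 4.790682 rad → L = 1.84·(3.555483 + 3.320474 + 4.790682) = 1.84·11.666639 = 21.466616 m
LSR: p² = d² − 2 + 2cos(α−β) + 2d(sin α + sin β) = 5.683917; p = √p² = 2.384097; φ = atan2(−cos α − cos β, d + sin α + sin β) − atan2(−2, p) = 0.849790 rad; t = (φ − α) mod 2π = 4.054825 rad, q = (φ − β) mod 2π = 6.117804 rad → L = 1.84·(4.054825 + 2.384097 + 6.117804) = 1.84·12.556726 = 23.104375 m
RSL: p² = d² − 2 + 2cos(α−β) − 2d(sin α + sin β) = -2.215661 < 0 → infeasible
RLR: c = (6 − d² + 2cos(α−β) + 2d(sin α − sin β))/8 = -0.378194; p = 2π − arccos c = 4.324545 rad; φ = atan2(cos α − cos β, d − sin α + sin β) = -0.477332 rad; t = (α − φ + p/2) mod 2π = 5.717755 rad, q = (α − β − t + p) mod 2π = 0.669769 rad → L = 1.84·(5.717755 + 4.324545 + 0.669769) = 1.84·10.712068 = 19.710206 m
LRL: c = (6 − d² + 2cos(α−β) − 2d(sin α − sin β))/8 = 0.472111; p = 2π − arccos c = 5.204073 rad; φ = atan2(cos β − cos α, d + sin α − sin β) = 0.836511 rad; t = (φ − α + p/2) mod 2π = 0.360397 rad, q = (β − α − t + p) mod 2π = 2.780697 rad → L = 1.84·(0.360397 + 5.204073 + 2.780697) = 1.84·8.345167 = 15.355107 m
Shortest: LSL with L = 11.546418 m ≈ 11.5464 m
Convert LSL to answer units (arcs ×180/π): t = 4.041545·180/π = 231.5635°, p = ρ·p = 1.84·2.055021 = 3.7812 m, q = 0.178661·180/π = 10.2365°, L = 11.5464 m.

LSL: t = 231.5635°, p = 3.7812 m, q = 10.2365°, L = 11.5464 m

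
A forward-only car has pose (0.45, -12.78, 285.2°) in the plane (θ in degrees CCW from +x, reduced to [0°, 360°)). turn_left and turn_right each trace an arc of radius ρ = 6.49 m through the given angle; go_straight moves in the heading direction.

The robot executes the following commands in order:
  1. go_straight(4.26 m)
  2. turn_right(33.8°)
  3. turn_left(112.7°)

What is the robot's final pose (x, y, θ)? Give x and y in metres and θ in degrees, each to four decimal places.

(8.0700, -29.2061, 4.1000°)

set_pose: (x, y, θ) = (0.4500, -12.7800, 285.2000°), ρ = 6.49
go_straight(4.26): x += 4.26·cos θ, y += 4.26·sin θ → (1.5669, -16.8910, 285.2000°)
turn_right(33.8°): centre at ρ to the right, rotate −33.8° → (1.4550, -20.6626, 251.4000°)
turn_left(112.7°): centre at ρ to the left, rotate +112.7° → (8.0700, -29.2061, 364.1000° ≡ 4.1000°)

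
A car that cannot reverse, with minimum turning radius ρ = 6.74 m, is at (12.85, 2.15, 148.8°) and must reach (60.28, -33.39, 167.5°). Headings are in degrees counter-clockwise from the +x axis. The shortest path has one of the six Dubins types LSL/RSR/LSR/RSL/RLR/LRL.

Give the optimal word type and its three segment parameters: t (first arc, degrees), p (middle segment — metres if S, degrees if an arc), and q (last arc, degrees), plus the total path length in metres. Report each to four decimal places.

Let ψ = atan2(Δy, Δx) = atan2(-35.54, 47.43) = -36.8448° be the start→goal bearing.
Normalize: d = |goal − start| / ρ = 59.268006/6.74 = 8.793473, α = (θ_start − ψ) mod 360° = 185.6448° = 3.240112 rad, β = (θ_goal − ψ) mod 360° = 204.3448° = 3.566489 rad.
Common terms: sin α = -0.098360, cos α = -0.995151, sin β = -0.412226, cos β = -0.911081, cos(α−β) = 0.947210, d² = 77.325161. Work in radians in the unit-radius frame; every candidate has L = ρ·(t + p + q).
LSL: p² = 2 + d² − 2cos(α−β) + 2d(sin α − sin β) = 82.950683; p = √p² = 9.107727; φ = atan2(cos β − cos α, d + sin α − sin β) = 0.009231 rad; t = (φ − α) mod 2π = 3.052304 rad, q = (β − φ) mod 2π = 3.557258 rad → L = 6.74·(3.052304 + 9.107727 + 3.557258) = 6.74·15.717288 = 105.934524 m
RSR: p² = 2 + d² − 2cos(α−β) + 2d(sin β − sin α) = 71.910799; p = √p² = 8.480024; φ = atan2(cos α − cos β, d − sin α + sin β) = -0.009914 rad; t = (α − φ) mod 2π = 3.250026 rad, q = (φ − β) mod 2π = 2.706782 rad → L = 6.74·(3.250026 + 8.480024 + 2.706782) = 6.74·14.436832 = 97.304249 m
LSR: p² = d² − 2 + 2cos(α−β) + 2d(sin α + sin β) = 68.239922; p = √p² = 8.260746; φ = atan2(−cos α − cos β, d + sin α + sin β) − atan2(−2, p) = 0.463740 rad; t = (φ − α) mod 2π = 3.506813 rad, q = (φ − β) mod 2π = 3.180437 rad → L = 6.74·(3.506813 + 8.260746 + 3.180437) = 6.74·14.947996 = 100.749493 m
RSL: p² = d² − 2 + 2cos(α−β) − 2d(sin α + sin β) = 86.199242; p = √p² = 9.284355; φ = atan2(cos α + cos β, d − sin α − sin β) − atan2(2, p) = -0.414259 rad; t = (α − φ) mod 2π = 3.654371 rad, q = (β − φ) mod 2π = 3.980748 rad → L = 6.74·(3.654371 + 9.284355 + 3.980748) = 6.74·16.919474 = 114.037255 m
RLR: c = (6 − d² + 2cos(α−β) + 2d(sin α − sin β))/8 = -7.988850, |c| > 1 → infeasible
LRL: c = (6 − d² + 2cos(α−β) − 2d(sin α − sin β))/8 = -9.368835, |c| > 1 → infeasible
Shortest: RSR with L = 97.304249 m ≈ 97.3042 m
Convert RSR to answer units (arcs ×180/π): t = 3.250026·180/π = 186.2128°, p = ρ·p = 6.74·8.480024 = 57.1554 m, q = 2.706782·180/π = 155.0872°, L = 97.3042 m.

RSR: t = 186.2128°, p = 57.1554 m, q = 155.0872°, L = 97.3042 m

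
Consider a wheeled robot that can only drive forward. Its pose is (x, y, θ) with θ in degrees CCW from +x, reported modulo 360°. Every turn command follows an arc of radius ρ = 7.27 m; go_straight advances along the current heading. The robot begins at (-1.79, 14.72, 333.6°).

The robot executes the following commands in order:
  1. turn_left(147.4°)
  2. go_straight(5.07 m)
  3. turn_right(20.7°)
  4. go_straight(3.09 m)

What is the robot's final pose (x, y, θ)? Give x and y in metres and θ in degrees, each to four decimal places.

set_pose: (x, y, θ) = (-1.7900, 14.7200, 333.6000°), ρ = 7.27
turn_left(147.4°): centre at ρ to the left, rotate +147.4° → (7.6741, 24.9762, 481.0000° ≡ 121.0000°)
go_straight(5.07): x += 5.07·cos θ, y += 5.07·sin θ → (5.0629, 29.3220, 121.0000°)
turn_right(20.7°): centre at ρ to the right, rotate −20.7° → (4.1416, 31.7664, 100.3000°)
go_straight(3.09): x += 3.09·cos θ, y += 3.09·sin θ → (3.5891, 34.8066, 100.3000°)

(3.5891, 34.8066, 100.3000°)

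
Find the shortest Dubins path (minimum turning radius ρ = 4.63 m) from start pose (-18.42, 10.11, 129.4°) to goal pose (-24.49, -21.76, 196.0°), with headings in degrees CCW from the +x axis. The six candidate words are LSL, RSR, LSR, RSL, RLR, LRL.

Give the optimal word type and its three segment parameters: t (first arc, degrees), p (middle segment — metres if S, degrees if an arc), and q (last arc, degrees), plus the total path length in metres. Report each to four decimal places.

LSR: t = 153.8024°, p = 22.9728 m, q = 87.2024°, L = 42.4481 m

Let ψ = atan2(Δy, Δx) = atan2(-31.87, -6.07) = -100.7835° be the start→goal bearing.
Normalize: d = |goal − start| / ρ = 32.442901/4.63 = 7.007106, α = (θ_start − ψ) mod 360° = 230.1835° = 4.017459 rad, β = (θ_goal − ψ) mod 360° = 296.7835° = 5.179849 rad.
Common terms: sin α = -0.768099, cos α = -0.640331, sin β = -0.892716, cos β = 0.450620, cos(α−β) = 0.397148, d² = 49.099534. Work in radians in the unit-radius frame; every candidate has L = ρ·(t + p + q).
LSL: p² = 2 + d² − 2cos(α−β) + 2d(sin α − sin β) = 52.051647; p = √p² = 7.214683; φ = atan2(cos β − cos α, d + sin α − sin β) = 0.151795 rad; t = (φ − α) mod 2π = 2.417521 rad, q = (β − φ) mod 2π = 5.028054 rad → L = 4.63·(2.417521 + 7.214683 + 5.028054) = 4.63·14.660257 = 67.876992 m
RSR: p² = 2 + d² − 2cos(α−β) + 2d(sin β − sin α) = 48.558829; p = √p² = 6.968417; φ = atan2(cos α − cos β, d − sin α + sin β) = -0.157203 rad; t = (α − φ) mod 2π = 4.174663 rad, q = (φ − β) mod 2π = 0.946133 rad → L = 4.63·(4.174663 + 6.968417 + 0.946133) = 4.63·12.089213 = 55.973054 m
LSR: p² = d² − 2 + 2cos(α−β) + 2d(sin α + sin β) = 24.618821; p = √p² = 4.961736; φ = atan2(−cos α − cos β, d + sin α + sin β) − atan2(−2, p) = 0.418633 rad; t = (φ − α) mod 2π = 2.684358 rad, q = (φ − β) mod 2π = 1.521969 rad → L = 4.63·(2.684358 + 4.961736 + 1.521969) = 4.63·9.168063 = 42.448133 m
RSL: p² = d² − 2 + 2cos(α−β) − 2d(sin α + sin β) = 71.168839; p = √p² = 8.436163; φ = atan2(cos α + cos β, d − sin α − sin β) − atan2(2, p) = -0.254660 rad; t = (α − φ) mod 2π = 4.272120 rad, q = (β − φ) mod 2π = 5.434509 rad → L = 4.63·(4.272120 + 8.436163 + 5.434509) = 4.63·18.142791 = 84.001123 m
RLR: c = (6 − d² + 2cos(α−β) + 2d(sin α − sin β))/8 = -5.069854, |c| > 1 → infeasible
LRL: c = (6 − d² + 2cos(α−β) − 2d(sin α − sin β))/8 = -5.506456, |c| > 1 → infeasible
Shortest: LSR with L = 42.448133 m ≈ 42.4481 m
Convert LSR to answer units (arcs ×180/π): t = 2.684358·180/π = 153.8024°, p = ρ·p = 4.63·4.961736 = 22.9728 m, q = 1.521969·180/π = 87.2024°, L = 42.4481 m.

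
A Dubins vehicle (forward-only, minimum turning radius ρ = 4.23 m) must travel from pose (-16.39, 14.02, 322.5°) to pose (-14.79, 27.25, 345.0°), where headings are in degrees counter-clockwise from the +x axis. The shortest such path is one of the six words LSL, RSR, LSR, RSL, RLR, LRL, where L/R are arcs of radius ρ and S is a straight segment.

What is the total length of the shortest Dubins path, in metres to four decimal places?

Let ψ = atan2(Δy, Δx) = atan2(13.23, 1.60) = 83.1043° be the start→goal bearing.
Normalize: d = |goal − start| / ρ = 13.326399/4.23 = 3.150449, α = (θ_start − ψ) mod 360° = 239.3957° = 4.178243 rad, β = (θ_goal − ψ) mod 360° = 261.8957° = 4.570942 rad.
Common terms: sin α = -0.860704, cos α = -0.509106, sin β = -0.990013, cos β = -0.140975, cos(α−β) = 0.923880, d² = 9.925328. Work in radians in the unit-radius frame; every candidate has L = ρ·(t + p + q).
LSL: p² = 2 + d² − 2cos(α−β) + 2d(sin α − sin β) = 10.892333; p = √p² = 3.300353; φ = atan2(cos β − cos α, d + sin α − sin β) = 0.111775 rad; t = (φ − α) mod 2π = 2.216717 rad, q = (β − φ) mod 2π = 4.459167 rad → L = 4.23·(2.216717 + 3.300353 + 4.459167) = 4.23·9.976238 = 42.199486 m
RSR: p² = 2 + d² − 2cos(α−β) + 2d(sin β − sin α) = 9.262805; p = √p² = 3.043486; φ = atan2(cos α − cos β, d − sin α + sin β) = -0.121254 rad; t = (α − φ) mod 2π = 4.299497 rad, q = (φ − β) mod 2π = 1.590989 rad → L = 4.23·(4.299497 + 3.043486 + 1.590989) = 4.23·8.933972 = 37.790701 m
LSR: p² = d² − 2 + 2cos(α−β) + 2d(sin α + sin β) = -1.888091 < 0 → infeasible
RSL: p² = d² − 2 + 2cos(α−β) − 2d(sin α + sin β) = 21.434265; p = √p² = 4.629715; φ = atan2(cos α + cos β, d − sin α − sin β) − atan2(2, p) = -0.537039 rad; t = (α − φ) mod 2π = 4.715282 rad, q = (β − φ) mod 2π = 5.107982 rad → L = 4.23·(4.715282 + 4.629715 + 5.107982) = 4.23·14.452980 = 61.136103 m
RLR: c = (6 − d² + 2cos(α−β) + 2d(sin α − sin β))/8 = -0.157851; p = 2π − arccos c = 4.553875 rad; φ = atan2(cos α − cos β, d − sin α + sin β) = -0.121254 rad; t = (α − φ + p/2) mod 2π = 0.293249 rad, q = (α − β − t + p) mod 2π = 3.867927 rad → L = 4.23·(0.293249 + 4.553875 + 3.867927) = 4.23·8.715052 = 36.864669 m
LRL: c = (6 − d² + 2cos(α−β) − 2d(sin α − sin β))/8 = -0.361542; p = 2π − arccos c = 4.342468 rad; φ = atan2(cos β − cos α, d + sin α − sin β) = 0.111775 rad; t = (φ − α + p/2) mod 2π = 4.387951 rad, q = (β − α − t + p) mod 2π = 0.347216 rad → L = 4.23·(4.387951 + 4.342468 + 0.347216) = 4.23·9.077635 = 38.398398 m
Shortest: RLR with L = 36.864669 m ≈ 36.8647 m

36.8647 m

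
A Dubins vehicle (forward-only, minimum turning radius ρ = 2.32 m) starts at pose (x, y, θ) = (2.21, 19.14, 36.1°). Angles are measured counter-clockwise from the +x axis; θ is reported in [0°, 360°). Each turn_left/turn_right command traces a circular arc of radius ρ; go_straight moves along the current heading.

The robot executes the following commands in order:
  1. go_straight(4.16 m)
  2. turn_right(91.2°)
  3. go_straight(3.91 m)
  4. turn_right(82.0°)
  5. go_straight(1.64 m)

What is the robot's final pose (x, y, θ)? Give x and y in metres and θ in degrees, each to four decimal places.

set_pose: (x, y, θ) = (2.2100, 19.1400, 36.1000°), ρ = 2.32
go_straight(4.16): x += 4.16·cos θ, y += 4.16·sin θ → (5.5712, 21.5911, 36.1000°)
turn_right(91.2°): centre at ρ to the right, rotate −91.2° → (8.8409, 21.0439, -55.1000° ≡ 304.9000°)
go_straight(3.91): x += 3.91·cos θ, y += 3.91·sin θ → (11.0780, 17.8371, 304.9000°)
turn_right(82.0°): centre at ρ to the right, rotate −82.0° → (10.7545, 14.8102, 222.9000°)
go_straight(1.64): x += 1.64·cos θ, y += 1.64·sin θ → (9.5532, 13.6938, 222.9000°)

(9.5532, 13.6938, 222.9000°)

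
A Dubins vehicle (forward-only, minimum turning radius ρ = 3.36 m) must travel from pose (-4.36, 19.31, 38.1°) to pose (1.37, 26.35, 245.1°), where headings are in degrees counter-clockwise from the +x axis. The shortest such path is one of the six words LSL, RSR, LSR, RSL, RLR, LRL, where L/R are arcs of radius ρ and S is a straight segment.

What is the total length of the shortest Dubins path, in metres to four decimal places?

21.2484 m

Let ψ = atan2(Δy, Δx) = atan2(7.04, 5.73) = 50.8572° be the start→goal bearing.
Normalize: d = |goal − start| / ρ = 9.077142/3.36 = 2.701530, α = (θ_start − ψ) mod 360° = 347.2428° = 6.060531 rad, β = (θ_goal − ψ) mod 360° = 194.2428° = 3.390177 rad.
Common terms: sin α = -0.220819, cos α = 0.975315, sin β = -0.246032, cos β = -0.969262, cos(α−β) = -0.891007, d² = 7.298266. Work in radians in the unit-radius frame; every candidate has L = ρ·(t + p + q).
LSL: p² = 2 + d² − 2cos(α−β) + 2d(sin α − sin β) = 11.216507; p = √p² = 3.349105; φ = atan2(cos β − cos α, d + sin α − sin β) = -0.619497 rad; t = (φ − α) mod 2π = 5.886343 rad, q = (β − φ) mod 2π = 4.009674 rad → L = 3.36·(5.886343 + 3.349105 + 4.009674) = 3.36·13.245122 = 44.503611 m
RSR: p² = 2 + d² − 2cos(α−β) + 2d(sin β − sin α) = 10.944051; p = √p² = 3.308179; φ = atan2(cos α − cos β, d − sin α + sin β) = 0.628347 rad; t = (α − φ) mod 2π = 5.432184 rad, q = (φ − β) mod 2π = 3.521355 rad → L = 3.36·(5.432184 + 3.308179 + 3.521355) = 3.36·12.261718 = 41.199374 m
LSR: p² = d² − 2 + 2cos(α−β) + 2d(sin α + sin β) = 0.993826; p = √p² = 0.996908; φ = atan2(−cos α − cos β, d + sin α + sin β) − atan2(−2, p) = 1.105678 rad; t = (φ − α) mod 2π = 1.328332 rad, q = (φ − β) mod 2π = 3.998686 rad → L = 3.36·(1.328332 + 0.996908 + 3.998686) = 3.36·6.323926 = 21.248390 m
RSL: p² = d² − 2 + 2cos(α−β) − 2d(sin α + sin β) = 6.038679; p = √p² = 2.457372; φ = atan2(cos α + cos β, d − sin α − sin β) − atan2(2, p) = -0.681235 rad; t = (α − φ) mod 2π = 0.458581 rad, q = (β − φ) mod 2π = 4.071412 rad → L = 3.36·(0.458581 + 2.457372 + 4.071412) = 3.36·6.987366 = 23.477549 m
RLR: c = (6 − d² + 2cos(α−β) + 2d(sin α − sin β))/8 = -0.368006; p = 2π − arccos c = 4.335525 rad; φ = atan2(cos α − cos β, d − sin α + sin β) = 0.628347 rad; t = (α − φ + p/2) mod 2π = 1.316761 rad, q = (α − β − t + p) mod 2π = 5.689118 rad → L = 3.36·(1.316761 + 4.335525 + 5.689118) = 3.36·11.341404 = 38.107117 m
LRL: c = (6 − d² + 2cos(α−β) − 2d(sin α − sin β))/8 = -0.402063; p = 2π − arccos c = 4.298620 rad; φ = atan2(cos β − cos α, d + sin α − sin β) = -0.619497 rad; t = (φ − α + p/2) mod 2π = 1.752467 rad, q = (β − α − t + p) mod 2π = 6.158984 rad → L = 3.36·(1.752467 + 4.298620 + 6.158984) = 3.36·12.210071 = 41.025839 m
Shortest: LSR with L = 21.248390 m ≈ 21.2484 m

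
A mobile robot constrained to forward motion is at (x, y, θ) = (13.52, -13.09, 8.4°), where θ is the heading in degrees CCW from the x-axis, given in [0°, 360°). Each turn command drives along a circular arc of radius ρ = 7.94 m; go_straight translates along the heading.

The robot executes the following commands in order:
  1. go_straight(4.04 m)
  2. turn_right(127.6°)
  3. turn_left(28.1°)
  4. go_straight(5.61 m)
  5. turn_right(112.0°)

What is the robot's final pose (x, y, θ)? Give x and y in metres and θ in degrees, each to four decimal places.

set_pose: (x, y, θ) = (13.5200, -13.0900, 8.4000°), ρ = 7.94
go_straight(4.04): x += 4.04·cos θ, y += 4.04·sin θ → (17.5167, -12.4998, 8.4000°)
turn_right(127.6°): centre at ρ to the right, rotate −127.6° → (25.6076, -24.2283, -119.2000° ≡ 240.8000°)
turn_left(28.1°): centre at ρ to the left, rotate +28.1° → (24.6000, -27.9494, 268.9000°)
go_straight(5.61): x += 5.61·cos θ, y += 5.61·sin θ → (24.4923, -33.5584, 268.9000°)
turn_right(112.0°): centre at ρ to the right, rotate −112.0° → (13.4386, -40.7094, 156.9000°)

(13.4386, -40.7094, 156.9000°)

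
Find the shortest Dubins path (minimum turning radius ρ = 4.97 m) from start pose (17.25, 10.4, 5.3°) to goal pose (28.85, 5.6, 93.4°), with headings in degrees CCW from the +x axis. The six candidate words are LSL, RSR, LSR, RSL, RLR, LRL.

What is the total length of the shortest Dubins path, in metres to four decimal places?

36.0337 m

Let ψ = atan2(Δy, Δx) = atan2(-4.80, 11.60) = -22.4794° be the start→goal bearing.
Normalize: d = |goal − start| / ρ = 12.553884/4.97 = 2.525932, α = (θ_start − ψ) mod 360° = 27.7794° = 0.484843 rad, β = (θ_goal − ψ) mod 360° = 115.8794° = 2.022478 rad.
Common terms: sin α = 0.466069, cos α = 0.884748, sin β = 0.899715, cos β = -0.436479, cos(α−β) = 0.033155, d² = 6.380334. Work in radians in the unit-radius frame; every candidate has L = ρ·(t + p + q).
LSL: p² = 2 + d² − 2cos(α−β) + 2d(sin α − sin β) = 6.123306; p = √p² = 2.474531; φ = atan2(cos β − cos α, d + sin α − sin β) = -0.563242 rad; t = (φ − α) mod 2π = 5.235101 rad, q = (β − φ) mod 2π = 2.585720 rad → L = 4.97·(5.235101 + 2.474531 + 2.585720) = 4.97·10.295352 = 51.167899 m
RSR: p² = 2 + d² − 2cos(α−β) + 2d(sin β − sin α) = 10.504742; p = √p² = 3.241102; φ = atan2(cos α − cos β, d − sin α + sin β) = 0.419876 rad; t = (α − φ) mod 2π = 0.064966 rad, q = (φ − β) mod 2π = 4.680584 rad → L = 4.97·(0.064966 + 3.241102 + 4.680584) = 4.97·7.986652 = 39.693661 m
LSR: p² = d² − 2 + 2cos(α−β) + 2d(sin α + sin β) = 11.346399; p = √p² = 3.368442; φ = atan2(−cos α − cos β, d + sin α + sin β) − atan2(−2, p) = 0.421128 rad; t = (φ − α) mod 2π = 6.219471 rad, q = (φ − β) mod 2π = 4.681836 rad → L = 4.97·(6.219471 + 3.368442 + 4.681836) = 4.97·14.269749 = 70.920651 m
RSL: p² = d² − 2 + 2cos(α−β) − 2d(sin α + sin β) = -2.453109 < 0 → infeasible
RLR: c = (6 − d² + 2cos(α−β) + 2d(sin α − sin β))/8 = -0.313093; p = 2π − arccos c = 4.393941 rad; φ = atan2(cos α − cos β, d − sin α + sin β) = 0.419876 rad; t = (α − φ + p/2) mod 2π = 2.261937 rad, q = (α − β − t + p) mod 2π = 0.594369 rad → L = 4.97·(2.261937 + 4.393941 + 0.594369) = 4.97·7.250247 = 36.033729 m
LRL: c = (6 − d² + 2cos(α−β) − 2d(sin α − sin β))/8 = 0.234587; p = 2π − arccos c = 4.949182 rad; φ = atan2(cos β − cos α, d + sin α − sin β) = -0.563242 rad; t = (φ − α + p/2) mod 2π = 1.426507 rad, q = (β − α − t + p) mod 2π = 5.060311 rad → L = 4.97·(1.426507 + 4.949182 + 5.060311) = 4.97·11.436000 = 56.836919 m
Shortest: RLR with L = 36.033729 m ≈ 36.0337 m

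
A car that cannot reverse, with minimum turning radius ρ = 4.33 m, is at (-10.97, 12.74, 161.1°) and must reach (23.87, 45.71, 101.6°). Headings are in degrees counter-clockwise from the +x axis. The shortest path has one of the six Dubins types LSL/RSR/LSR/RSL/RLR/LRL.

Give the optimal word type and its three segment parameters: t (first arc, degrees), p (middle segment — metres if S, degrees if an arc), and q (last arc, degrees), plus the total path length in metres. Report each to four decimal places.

Let ψ = atan2(Δy, Δx) = atan2(32.97, 34.84) = 43.4204° be the start→goal bearing.
Normalize: d = |goal − start| / ρ = 47.967140/4.33 = 11.077861, α = (θ_start − ψ) mod 360° = 117.6796° = 2.053897 rad, β = (θ_goal − ψ) mod 360° = 58.1796° = 1.015426 rad.
Common terms: sin α = 0.885559, cos α = -0.464528, sin β = 0.849705, cos β = 0.527258, cos(α−β) = 0.507538, d² = 122.719013. Work in radians in the unit-radius frame; every candidate has L = ρ·(t + p + q).
LSL: p² = 2 + d² − 2cos(α−β) + 2d(sin α − sin β) = 124.498290; p = √p² = 11.157880; φ = atan2(cos β − cos α, d + sin α − sin β) = 0.089004 rad; t = (φ − α) mod 2π = 4.318292 rad, q = (β − φ) mod 2π = 0.926422 rad → L = 4.33·(4.318292 + 11.157880 + 0.926422) = 4.33·16.402595 = 71.023235 m
RSR: p² = 2 + d² − 2cos(α−β) + 2d(sin β − sin α) = 122.909582; p = √p² = 11.086459; φ = atan2(cos α − cos β, d − sin α + sin β) = -0.089579 rad; t = (α − φ) mod 2π = 2.143476 rad, q = (φ − β) mod 2π = 5.178180 rad → L = 4.33·(2.143476 + 11.086459 + 5.178180) = 4.33·18.408116 = 79.707141 m
LSR: p² = d² − 2 + 2cos(α−β) + 2d(sin α + sin β) = 160.180121; p = √p² = 12.656229; φ = atan2(−cos α − cos β, d + sin α + sin β) − atan2(−2, p) = 0.151833 rad; t = (φ − α) mod 2π = 4.381121 rad, q = (φ − β) mod 2π = 5.419592 rad → L = 4.33·(4.381121 + 12.656229 + 5.419592) = 4.33·22.456942 = 97.238558 m
RSL: p² = d² − 2 + 2cos(α−β) − 2d(sin α + sin β) = 83.288058; p = √p² = 9.126229; φ = atan2(cos α + cos β, d − sin α − sin β) − atan2(2, p) = -0.209024 rad; t = (α − φ) mod 2π = 2.262921 rad, q = (β − φ) mod 2π = 1.224450 rad → L = 4.33·(2.262921 + 9.126229 + 1.224450) = 4.33·12.613600 = 54.616889 m
RLR: c = (6 − d² + 2cos(α−β) + 2d(sin α − sin β))/8 = -14.363698, |c| > 1 → infeasible
LRL: c = (6 − d² + 2cos(α−β) − 2d(sin α − sin β))/8 = -14.562286, |c| > 1 → infeasible
Shortest: RSL with L = 54.616889 m ≈ 54.6169 m
Convert RSL to answer units (arcs ×180/π): t = 2.262921·180/π = 129.6558°, p = ρ·p = 4.33·9.126229 = 39.5166 m, q = 1.224450·180/π = 70.1558°, L = 54.6169 m.

RSL: t = 129.6558°, p = 39.5166 m, q = 70.1558°, L = 54.6169 m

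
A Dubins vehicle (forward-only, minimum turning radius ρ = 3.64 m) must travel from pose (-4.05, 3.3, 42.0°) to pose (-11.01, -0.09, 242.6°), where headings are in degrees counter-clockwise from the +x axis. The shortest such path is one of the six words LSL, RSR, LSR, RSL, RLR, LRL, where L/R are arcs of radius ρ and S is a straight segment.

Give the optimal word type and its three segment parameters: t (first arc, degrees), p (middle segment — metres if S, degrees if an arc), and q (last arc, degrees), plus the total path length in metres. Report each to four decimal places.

Let ψ = atan2(Δy, Δx) = atan2(-3.39, -6.96) = -154.0307° be the start→goal bearing.
Normalize: d = |goal − start| / ρ = 7.741686/3.64 = 2.126837, α = (θ_start − ψ) mod 360° = 196.0307° = 3.421382 rad, β = (θ_goal − ψ) mod 360° = 36.6307° = 0.639327 rad.
Common terms: sin α = -0.276153, cos α = -0.961114, sin β = 0.596655, cos β = 0.802498, cos(α−β) = -0.936060, d² = 4.523435. Work in radians in the unit-radius frame; every candidate has L = ρ·(t + p + q).
LSL: p² = 2 + d² − 2cos(α−β) + 2d(sin α − sin β) = 4.682913; p = √p² = 2.164004; φ = atan2(cos β − cos α, d + sin α − sin β) = 0.952688 rad; t = (φ − α) mod 2π = 3.814492 rad, q = (β − φ) mod 2π = 5.969824 rad → L = 3.64·(3.814492 + 2.164004 + 5.969824) = 3.64·11.948320 = 43.491884 m
RSR: p² = 2 + d² − 2cos(α−β) + 2d(sin β − sin α) = 12.108194; p = √p² = 3.479683; φ = atan2(cos α − cos β, d − sin α + sin β) = -0.531505 rad; t = (α − φ) mod 2π = 3.952886 rad, q = (φ − β) mod 2π = 5.112354 rad → L = 3.64·(3.952886 + 3.479683 + 5.112354) = 3.64·12.544923 = 45.663520 m
LSR: p² = d² − 2 + 2cos(α−β) + 2d(sin α + sin β) = 2.014629; p = √p² = 1.419376; φ = atan2(−cos α − cos β, d + sin α + sin β) − atan2(−2, p) = 1.018319 rad; t = (φ − α) mod 2π = 3.880123 rad, q = (φ − β) mod 2π = 0.378992 rad → L = 3.64·(3.880123 + 1.419376 + 0.378992) = 3.64·5.678491 = 20.669708 m
RSL: p² = d² − 2 + 2cos(α−β) − 2d(sin α + sin β) = -0.711997 < 0 → infeasible
RLR: c = (6 − d² + 2cos(α−β) + 2d(sin α − sin β))/8 = -0.513524; p = 2π − arccos c = 4.173102 rad; φ = atan2(cos α − cos β, d − sin α + sin β) = -0.531505 rad; t = (α − φ + p/2) mod 2π = 6.039437 rad, q = (α − β − t + p) mod 2π = 0.915720 rad → L = 3.64·(6.039437 + 4.173102 + 0.915720) = 3.64·11.128259 = 40.506862 m
LRL: c = (6 − d² + 2cos(α−β) − 2d(sin α − sin β))/8 = 0.414636; p = 2π − arccos c = 5.139932 rad; φ = atan2(cos β − cos α, d + sin α − sin β) = 0.952688 rad; t = (φ − α + p/2) mod 2π = 0.101272 rad, q = (β − α − t + p) mod 2π = 2.256605 rad → L = 3.64·(0.101272 + 5.139932 + 2.256605) = 3.64·7.497808 = 27.292022 m
Shortest: LSR with L = 20.669708 m ≈ 20.6697 m
Convert LSR to answer units (arcs ×180/π): t = 3.880123·180/π = 222.3147°, p = ρ·p = 3.64·1.419376 = 5.1665 m, q = 0.378992·180/π = 21.7147°, L = 20.6697 m.

LSR: t = 222.3147°, p = 5.1665 m, q = 21.7147°, L = 20.6697 m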